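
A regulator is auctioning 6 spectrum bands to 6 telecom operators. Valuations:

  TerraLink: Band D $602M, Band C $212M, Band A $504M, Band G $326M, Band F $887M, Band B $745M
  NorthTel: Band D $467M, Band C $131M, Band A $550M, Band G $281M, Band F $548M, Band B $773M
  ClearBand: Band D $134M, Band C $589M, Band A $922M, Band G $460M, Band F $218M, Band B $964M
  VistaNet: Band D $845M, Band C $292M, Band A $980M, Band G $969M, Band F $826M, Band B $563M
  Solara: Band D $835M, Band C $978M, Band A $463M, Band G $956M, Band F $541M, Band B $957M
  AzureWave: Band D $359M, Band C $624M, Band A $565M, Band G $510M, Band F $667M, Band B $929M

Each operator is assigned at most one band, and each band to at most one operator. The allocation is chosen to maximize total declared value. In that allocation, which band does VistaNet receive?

VistaNet receives Band G.

This is a one-to-one assignment (maximum-weight bipartite matching).
Optimal: TerraLink→Band F ($887M), NorthTel→Band D ($467M), ClearBand→Band A ($922M), VistaNet→Band G ($969M), Solara→Band C ($978M), AzureWave→Band B ($929M) — total 887+467+922+969+978+929 = $5152M.
Next-best assignment: TerraLink→Band F, NorthTel→Band B, ClearBand→Band A, VistaNet→Band G, Solara→Band D, AzureWave→Band C = $5010M.
VistaNet's own top band is Band A ($980M), but forcing VistaNet→Band A and reassigning the rest optimally gives only $4878M — worse by 274.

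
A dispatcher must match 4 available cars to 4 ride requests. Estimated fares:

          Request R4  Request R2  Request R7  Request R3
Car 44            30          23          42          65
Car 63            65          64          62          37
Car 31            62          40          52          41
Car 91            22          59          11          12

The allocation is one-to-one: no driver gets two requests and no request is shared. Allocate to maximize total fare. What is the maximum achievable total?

This is a one-to-one assignment (maximum-weight bipartite matching).
Optimal: Car 44→Request R3 ($65), Car 63→Request R7 ($62), Car 31→Request R4 ($62), Car 91→Request R2 ($59) — total 65+62+62+59 = $248.
Max-entry greedy (repeatedly take the single best remaining cell) gives $241, worse by 7.
Next-best assignment: Car 44→Request R3, Car 63→Request R4, Car 31→Request R7, Car 91→Request R2 = $241.

Maximum total: $248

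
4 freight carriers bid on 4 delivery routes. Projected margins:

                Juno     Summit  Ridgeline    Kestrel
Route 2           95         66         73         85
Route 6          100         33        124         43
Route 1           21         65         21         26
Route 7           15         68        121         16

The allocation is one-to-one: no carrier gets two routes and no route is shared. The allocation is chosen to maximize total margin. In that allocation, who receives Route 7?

Ridgeline receives Route 7.

This is the linear assignment problem.
Optimal: Juno→Route 6 ($100k), Summit→Route 1 ($65k), Ridgeline→Route 7 ($121k), Kestrel→Route 2 ($85k) — total 100+65+121+85 = $371k.
Row-greedy (each carrier in turn takes its best remaining route) gives $267k, worse by 104.
Next-best assignment: Juno→Route 2, Summit→Route 1, Ridgeline→Route 7, Kestrel→Route 6 = $324k.
Swapping Summit↔Ridgeline (Summit→Route 7 $68k, Ridgeline→Route 1 $21k) loses 97.
Ridgeline's own top route is Route 6 ($124k), but forcing Ridgeline→Route 6 and reassigning the rest optimally gives only $313k — worse by 58.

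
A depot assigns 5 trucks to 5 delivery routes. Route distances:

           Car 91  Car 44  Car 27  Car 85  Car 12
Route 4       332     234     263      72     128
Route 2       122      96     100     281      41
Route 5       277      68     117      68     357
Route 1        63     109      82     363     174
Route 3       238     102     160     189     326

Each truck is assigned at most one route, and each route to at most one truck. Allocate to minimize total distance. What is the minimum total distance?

Min total: 395 km

Treat this as an assignment problem: match each truck to one route.
Optimal: Car 91→Route 1 (63 km), Car 44→Route 3 (102 km), Car 27→Route 5 (117 km), Car 85→Route 4 (72 km), Car 12→Route 2 (41 km) — total 63+102+117+72+41 = 395 km.
Column-greedy (each route in turn goes to its cheapest remaining truck) gives 404 km, worse by 9.
Every other assignment is strictly worse.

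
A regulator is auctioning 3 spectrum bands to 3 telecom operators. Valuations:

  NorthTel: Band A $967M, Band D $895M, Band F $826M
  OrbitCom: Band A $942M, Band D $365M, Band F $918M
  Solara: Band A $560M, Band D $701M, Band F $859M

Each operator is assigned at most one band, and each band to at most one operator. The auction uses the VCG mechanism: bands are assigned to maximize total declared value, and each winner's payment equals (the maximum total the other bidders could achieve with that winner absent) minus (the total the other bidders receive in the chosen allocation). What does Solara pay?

Solara pays $48M.

Efficient allocation: NorthTel→Band D ($895M), OrbitCom→Band A ($942M), Solara→Band F ($859M); total welfare W = $2696M.
Solara receives Band F at value $859M, so the others get W − 859 = $1837M.
Without Solara: best allocation of the remaining 2 bidders over all 3 bands is NorthTel→Band A ($967M), OrbitCom→Band F ($918M), total $1885M.
VCG payment = (others' best without Solara) − (others' welfare with Solara) = 1885 − 1837 = $48M.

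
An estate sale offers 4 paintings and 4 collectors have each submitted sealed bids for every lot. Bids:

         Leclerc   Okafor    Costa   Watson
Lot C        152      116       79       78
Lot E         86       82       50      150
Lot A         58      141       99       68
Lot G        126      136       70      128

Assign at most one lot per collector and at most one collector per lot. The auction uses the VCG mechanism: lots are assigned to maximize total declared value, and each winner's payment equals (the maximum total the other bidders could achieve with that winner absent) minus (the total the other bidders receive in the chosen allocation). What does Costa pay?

Costa pays $5.

Efficient allocation: Leclerc→Lot C ($152), Okafor→Lot G ($136), Costa→Lot A ($99), Watson→Lot E ($150); total welfare W = $537.
Costa receives Lot A at value $99, so the others get W − 99 = $438.
Without Costa: best allocation of the remaining 3 bidders over all 4 lots is Leclerc→Lot C ($152), Okafor→Lot A ($141), Watson→Lot E ($150), total $443.
VCG payment = (others' best without Costa) − (others' welfare with Costa) = 443 − 438 = $5.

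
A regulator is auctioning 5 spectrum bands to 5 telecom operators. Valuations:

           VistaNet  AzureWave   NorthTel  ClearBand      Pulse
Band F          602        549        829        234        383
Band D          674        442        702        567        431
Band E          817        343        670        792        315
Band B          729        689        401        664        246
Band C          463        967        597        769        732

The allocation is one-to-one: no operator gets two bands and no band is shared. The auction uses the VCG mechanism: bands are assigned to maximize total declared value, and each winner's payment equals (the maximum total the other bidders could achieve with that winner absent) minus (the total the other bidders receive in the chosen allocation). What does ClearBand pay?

Efficient allocation: VistaNet→Band B ($729M), AzureWave→Band C ($967M), NorthTel→Band F ($829M), ClearBand→Band E ($792M), Pulse→Band D ($431M); total welfare W = $3748M.
ClearBand receives Band E at value $792M, so the others get W − 792 = $2956M.
Without ClearBand: best allocation of the remaining 4 bidders over all 5 bands is VistaNet→Band E ($817M), AzureWave→Band B ($689M), NorthTel→Band F ($829M), Pulse→Band C ($732M), total $3067M.
VCG payment = (others' best without ClearBand) − (others' welfare with ClearBand) = 3067 − 2956 = $111M.

ClearBand pays $111M.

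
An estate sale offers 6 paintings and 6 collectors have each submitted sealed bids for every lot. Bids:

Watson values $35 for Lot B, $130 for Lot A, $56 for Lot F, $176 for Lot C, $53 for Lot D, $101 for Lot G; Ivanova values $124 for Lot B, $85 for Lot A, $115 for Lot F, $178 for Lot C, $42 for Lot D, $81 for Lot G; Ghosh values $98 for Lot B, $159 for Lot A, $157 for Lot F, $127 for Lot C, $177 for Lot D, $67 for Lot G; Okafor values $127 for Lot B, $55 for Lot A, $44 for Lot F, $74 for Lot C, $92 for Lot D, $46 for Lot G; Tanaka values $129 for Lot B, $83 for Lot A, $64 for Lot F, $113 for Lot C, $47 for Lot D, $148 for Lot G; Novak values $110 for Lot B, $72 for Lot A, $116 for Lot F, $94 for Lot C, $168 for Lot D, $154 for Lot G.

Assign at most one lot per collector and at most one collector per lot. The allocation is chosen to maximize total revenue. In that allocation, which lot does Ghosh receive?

Ghosh receives Lot F.

Optimal: Watson→Lot A ($130), Ivanova→Lot C ($178), Ghosh→Lot F ($157), Okafor→Lot B ($127), Tanaka→Lot G ($148), Novak→Lot D ($168) — total 130+178+157+127+148+168 = $908.
Max-entry greedy (repeatedly take the single best remaining cell) gives $812, worse by 96.
Next-best assignment: Watson→Lot C, Ivanova→Lot F, Ghosh→Lot A, Okafor→Lot B, Tanaka→Lot G, Novak→Lot D = $893.
No other one-to-one assignment exceeds $908.
Ghosh's own top lot is Lot D ($177), but forcing Ghosh→Lot D and reassigning the rest optimally gives only $876 — worse by 32.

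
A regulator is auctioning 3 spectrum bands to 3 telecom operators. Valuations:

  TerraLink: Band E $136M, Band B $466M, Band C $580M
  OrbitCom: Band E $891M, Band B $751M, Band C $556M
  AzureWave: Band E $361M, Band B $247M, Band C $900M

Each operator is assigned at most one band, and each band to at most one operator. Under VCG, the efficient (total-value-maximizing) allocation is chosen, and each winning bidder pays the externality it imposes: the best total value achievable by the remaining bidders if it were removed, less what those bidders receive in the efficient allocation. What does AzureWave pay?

Efficient allocation: TerraLink→Band B ($466M), OrbitCom→Band E ($891M), AzureWave→Band C ($900M); total welfare W = $2257M.
AzureWave receives Band C at value $900M, so the others get W − 900 = $1357M.
Without AzureWave: best allocation of the remaining 2 bidders over all 3 bands is TerraLink→Band C ($580M), OrbitCom→Band E ($891M), total $1471M.
VCG payment = (others' best without AzureWave) − (others' welfare with AzureWave) = 1471 − 1357 = $114M.

AzureWave pays $114M.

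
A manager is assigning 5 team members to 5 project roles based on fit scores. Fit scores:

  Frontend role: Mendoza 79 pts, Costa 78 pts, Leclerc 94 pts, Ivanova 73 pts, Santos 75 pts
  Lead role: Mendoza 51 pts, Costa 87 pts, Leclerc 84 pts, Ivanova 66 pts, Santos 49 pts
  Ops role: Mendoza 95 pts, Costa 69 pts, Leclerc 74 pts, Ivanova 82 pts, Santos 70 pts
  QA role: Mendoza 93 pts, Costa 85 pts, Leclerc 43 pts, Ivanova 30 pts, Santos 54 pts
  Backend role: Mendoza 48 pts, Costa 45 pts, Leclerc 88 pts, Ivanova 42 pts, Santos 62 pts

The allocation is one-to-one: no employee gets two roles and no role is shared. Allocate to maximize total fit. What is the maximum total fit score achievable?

Max total: 425 pts

Optimal: Mendoza→QA role (93 pts), Costa→Lead role (87 pts), Leclerc→Backend role (88 pts), Ivanova→Ops role (82 pts), Santos→Frontend role (75 pts) — total 93+87+88+82+75 = 425 pts.
Column-greedy (each role in turn goes to its best remaining employee) gives 372 pts, worse by 53.
Next-best assignment: Mendoza→QA role, Costa→Lead role, Leclerc→Frontend role, Ivanova→Ops role, Santos→Backend role = 418 pts.
Checked against all permutations: 425 pts is optimal.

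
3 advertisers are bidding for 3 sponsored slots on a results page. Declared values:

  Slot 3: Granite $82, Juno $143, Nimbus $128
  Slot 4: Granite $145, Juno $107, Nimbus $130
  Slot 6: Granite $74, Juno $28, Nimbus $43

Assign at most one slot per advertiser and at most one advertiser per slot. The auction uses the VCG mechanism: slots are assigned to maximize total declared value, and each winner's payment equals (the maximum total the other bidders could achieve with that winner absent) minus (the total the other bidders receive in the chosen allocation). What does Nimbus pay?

Nimbus pays $71.

Efficient allocation: Granite→Slot 6 ($74), Juno→Slot 3 ($143), Nimbus→Slot 4 ($130); total welfare W = $347.
Nimbus receives Slot 4 at value $130, so the others get W − 130 = $217.
Without Nimbus: best allocation of the remaining 2 bidders over all 3 slots is Granite→Slot 4 ($145), Juno→Slot 3 ($143), total $288.
VCG payment = (others' best without Nimbus) − (others' welfare with Nimbus) = 288 − 217 = $71.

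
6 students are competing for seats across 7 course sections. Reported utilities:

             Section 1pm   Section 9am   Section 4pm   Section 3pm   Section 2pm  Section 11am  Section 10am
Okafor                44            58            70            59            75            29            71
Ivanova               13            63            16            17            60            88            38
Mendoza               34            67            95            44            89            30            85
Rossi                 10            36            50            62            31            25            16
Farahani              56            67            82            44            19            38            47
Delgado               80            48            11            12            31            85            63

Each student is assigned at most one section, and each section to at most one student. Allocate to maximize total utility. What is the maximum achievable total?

Optimal: Okafor→Section 2pm (75 points), Ivanova→Section 11am (88 points), Mendoza→Section 10am (85 points), Rossi→Section 3pm (62 points), Farahani→Section 4pm (82 points), Delgado→Section 1pm (80 points) — total 75+88+85+62+82+80 = 472 points.
Checked against all permutations: 472 points is optimal.

Max total: 472 points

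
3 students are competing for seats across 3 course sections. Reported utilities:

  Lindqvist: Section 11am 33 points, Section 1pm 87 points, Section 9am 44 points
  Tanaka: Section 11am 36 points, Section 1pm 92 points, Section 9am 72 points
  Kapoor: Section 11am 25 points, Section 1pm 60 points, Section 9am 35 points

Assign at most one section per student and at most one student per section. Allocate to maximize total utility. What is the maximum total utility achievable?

Max total: 184 points

This is a one-to-one assignment (maximum-weight bipartite matching).
Optimal: Lindqvist→Section 1pm (87 points), Tanaka→Section 9am (72 points), Kapoor→Section 11am (25 points) — total 87+72+25 = 184 points.
Column-greedy (each section in turn goes to its best remaining student) gives 158 points, worse by 26.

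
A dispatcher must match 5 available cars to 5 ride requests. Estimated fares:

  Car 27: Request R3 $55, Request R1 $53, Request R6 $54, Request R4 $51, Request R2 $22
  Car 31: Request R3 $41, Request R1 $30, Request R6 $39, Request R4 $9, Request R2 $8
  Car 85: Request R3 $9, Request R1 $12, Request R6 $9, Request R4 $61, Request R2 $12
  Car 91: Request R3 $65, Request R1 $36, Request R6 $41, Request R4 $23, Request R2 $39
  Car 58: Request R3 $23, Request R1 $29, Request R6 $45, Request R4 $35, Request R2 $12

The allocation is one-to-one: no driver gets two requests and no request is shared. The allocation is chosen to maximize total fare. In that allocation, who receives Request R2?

Optimal: Car 27→Request R1 ($53), Car 31→Request R3 ($41), Car 85→Request R4 ($61), Car 91→Request R2 ($39), Car 58→Request R6 ($45) — total 53+41+61+39+45 = $239.
Next-best assignment: Car 27→Request R1, Car 31→Request R2, Car 85→Request R4, Car 91→Request R3, Car 58→Request R6 = $232.
Checked against all permutations: $239 is optimal.
Car 91's own top request is Request R3 ($65), but forcing Car 91→Request R3 and reassigning the rest optimally gives only $232 — worse by 7.

Car 91 receives Request R2.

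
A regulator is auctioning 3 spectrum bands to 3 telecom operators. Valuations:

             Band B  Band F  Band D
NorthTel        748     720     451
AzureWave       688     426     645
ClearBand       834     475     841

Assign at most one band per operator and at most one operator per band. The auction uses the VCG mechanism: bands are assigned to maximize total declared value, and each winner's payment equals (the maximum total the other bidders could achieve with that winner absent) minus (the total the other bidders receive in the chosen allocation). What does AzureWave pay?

Efficient allocation: NorthTel→Band F ($720M), AzureWave→Band B ($688M), ClearBand→Band D ($841M); total welfare W = $2249M.
AzureWave receives Band B at value $688M, so the others get W − 688 = $1561M.
Without AzureWave: best allocation of the remaining 2 bidders over all 3 bands is NorthTel→Band B ($748M), ClearBand→Band D ($841M), total $1589M.
VCG payment = (others' best without AzureWave) − (others' welfare with AzureWave) = 1589 − 1561 = $28M.

AzureWave pays $28M.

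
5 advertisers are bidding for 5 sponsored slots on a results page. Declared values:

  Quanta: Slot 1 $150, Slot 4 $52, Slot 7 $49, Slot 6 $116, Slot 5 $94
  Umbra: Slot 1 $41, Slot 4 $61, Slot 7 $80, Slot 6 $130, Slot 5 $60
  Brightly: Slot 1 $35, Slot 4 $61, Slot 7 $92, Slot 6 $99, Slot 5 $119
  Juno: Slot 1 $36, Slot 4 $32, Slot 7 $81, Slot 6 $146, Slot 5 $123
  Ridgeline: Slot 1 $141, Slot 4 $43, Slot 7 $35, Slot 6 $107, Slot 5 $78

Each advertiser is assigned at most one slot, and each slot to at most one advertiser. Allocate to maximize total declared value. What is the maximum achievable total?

Maximum total: $538

Optimal: Quanta→Slot 1 ($150), Umbra→Slot 7 ($80), Brightly→Slot 5 ($119), Juno→Slot 6 ($146), Ridgeline→Slot 4 ($43) — total 150+80+119+146+43 = $538.
Row-greedy (each advertiser in turn takes its best remaining slot) gives $523, worse by 15.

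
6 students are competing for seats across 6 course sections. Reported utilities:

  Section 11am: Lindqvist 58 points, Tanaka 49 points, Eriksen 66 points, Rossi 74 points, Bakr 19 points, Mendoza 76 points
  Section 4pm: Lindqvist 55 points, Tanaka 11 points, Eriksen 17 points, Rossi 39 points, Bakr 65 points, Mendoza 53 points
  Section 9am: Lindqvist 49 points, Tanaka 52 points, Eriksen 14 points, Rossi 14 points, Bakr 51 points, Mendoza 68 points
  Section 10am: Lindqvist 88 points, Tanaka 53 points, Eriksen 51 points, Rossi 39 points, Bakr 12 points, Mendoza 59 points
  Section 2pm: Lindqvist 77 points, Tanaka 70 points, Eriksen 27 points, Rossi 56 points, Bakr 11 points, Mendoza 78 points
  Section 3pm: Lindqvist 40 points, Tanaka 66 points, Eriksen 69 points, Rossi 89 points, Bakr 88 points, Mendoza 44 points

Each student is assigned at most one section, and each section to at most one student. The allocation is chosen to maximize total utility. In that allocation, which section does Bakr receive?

Optimal: Lindqvist→Section 10am (88 points), Tanaka→Section 2pm (70 points), Eriksen→Section 11am (66 points), Rossi→Section 3pm (89 points), Bakr→Section 4pm (65 points), Mendoza→Section 9am (68 points) — total 88+70+66+89+65+68 = 446 points.
Column-greedy (each section in turn goes to its best remaining student) gives 406 points, worse by 40.
Checked against all permutations: 446 points is optimal.
Bakr's own top section is Section 3pm (88 points), but forcing Bakr→Section 3pm and reassigning the rest optimally gives only 419 points — worse by 27.

Bakr receives Section 4pm.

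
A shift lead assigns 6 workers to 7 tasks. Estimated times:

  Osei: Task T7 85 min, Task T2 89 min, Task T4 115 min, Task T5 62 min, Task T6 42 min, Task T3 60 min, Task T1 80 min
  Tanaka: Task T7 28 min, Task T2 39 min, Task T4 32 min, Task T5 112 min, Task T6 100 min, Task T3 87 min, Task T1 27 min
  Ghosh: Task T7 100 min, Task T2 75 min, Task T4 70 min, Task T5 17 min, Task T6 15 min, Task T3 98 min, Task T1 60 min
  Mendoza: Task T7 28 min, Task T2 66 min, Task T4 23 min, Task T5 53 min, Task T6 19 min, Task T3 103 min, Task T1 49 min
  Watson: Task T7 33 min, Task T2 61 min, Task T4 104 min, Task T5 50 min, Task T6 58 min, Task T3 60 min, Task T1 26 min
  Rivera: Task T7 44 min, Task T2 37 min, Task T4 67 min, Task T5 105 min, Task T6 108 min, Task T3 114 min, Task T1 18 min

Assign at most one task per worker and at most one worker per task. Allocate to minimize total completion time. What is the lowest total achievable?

This is a one-to-one assignment (minimum-cost bipartite matching).
Optimal: Osei→Task T6 (42 min), Tanaka→Task T2 (39 min), Ghosh→Task T5 (17 min), Mendoza→Task T4 (23 min), Watson→Task T7 (33 min), Rivera→Task T1 (18 min) — total 42+39+17+23+33+18 = 172 min.
Swapping Osei↔Watson (Osei→Task T7 85 min, Watson→Task T6 58 min) adds 68.
No other one-to-one assignment undercuts 172 min.

Min total: 172 min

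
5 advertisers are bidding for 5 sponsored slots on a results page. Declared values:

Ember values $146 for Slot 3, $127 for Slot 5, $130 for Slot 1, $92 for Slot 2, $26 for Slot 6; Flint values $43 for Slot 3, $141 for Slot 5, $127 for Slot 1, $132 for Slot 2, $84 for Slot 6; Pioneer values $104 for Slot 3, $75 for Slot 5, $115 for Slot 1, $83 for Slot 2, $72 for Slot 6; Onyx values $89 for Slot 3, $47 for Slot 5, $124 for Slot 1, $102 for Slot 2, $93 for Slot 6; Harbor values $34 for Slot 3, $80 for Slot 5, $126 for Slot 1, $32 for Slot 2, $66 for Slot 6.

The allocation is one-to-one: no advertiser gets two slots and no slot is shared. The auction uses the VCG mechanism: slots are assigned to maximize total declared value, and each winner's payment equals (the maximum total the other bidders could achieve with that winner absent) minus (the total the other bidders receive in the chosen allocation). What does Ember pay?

Ember pays $30.

Efficient allocation: Ember→Slot 3 ($146), Flint→Slot 5 ($141), Pioneer→Slot 2 ($83), Onyx→Slot 6 ($93), Harbor→Slot 1 ($126); total welfare W = $589.
Ember receives Slot 3 at value $146, so the others get W − 146 = $443.
Without Ember: best allocation of the remaining 4 bidders over all 5 slots is Flint→Slot 5 ($141), Pioneer→Slot 3 ($104), Onyx→Slot 2 ($102), Harbor→Slot 1 ($126), total $473.
VCG payment = (others' best without Ember) − (others' welfare with Ember) = 473 − 443 = $30.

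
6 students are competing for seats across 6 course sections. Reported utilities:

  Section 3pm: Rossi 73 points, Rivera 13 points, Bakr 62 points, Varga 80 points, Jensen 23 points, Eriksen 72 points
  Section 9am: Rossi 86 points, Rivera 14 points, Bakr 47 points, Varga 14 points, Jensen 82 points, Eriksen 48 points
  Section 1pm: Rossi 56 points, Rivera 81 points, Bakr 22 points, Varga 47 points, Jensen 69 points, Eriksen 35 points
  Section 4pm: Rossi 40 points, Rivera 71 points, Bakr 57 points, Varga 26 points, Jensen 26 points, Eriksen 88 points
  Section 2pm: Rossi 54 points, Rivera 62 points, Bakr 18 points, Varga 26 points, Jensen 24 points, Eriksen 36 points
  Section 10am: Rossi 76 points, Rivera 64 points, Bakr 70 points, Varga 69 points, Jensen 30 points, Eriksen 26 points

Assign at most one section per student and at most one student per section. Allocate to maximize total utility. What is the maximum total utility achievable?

Maximum total: 455 points

This is the linear assignment problem.
Optimal: Rossi→Section 9am (86 points), Rivera→Section 2pm (62 points), Bakr→Section 10am (70 points), Varga→Section 3pm (80 points), Jensen→Section 1pm (69 points), Eriksen→Section 4pm (88 points) — total 86+62+70+80+69+88 = 455 points.
Max-entry greedy (repeatedly take the single best remaining cell) gives 429 points, worse by 26.
Swapping Varga↔Eriksen (Varga→Section 4pm 26 points, Eriksen→Section 3pm 72 points) loses 70.
No other one-to-one assignment exceeds 455 points.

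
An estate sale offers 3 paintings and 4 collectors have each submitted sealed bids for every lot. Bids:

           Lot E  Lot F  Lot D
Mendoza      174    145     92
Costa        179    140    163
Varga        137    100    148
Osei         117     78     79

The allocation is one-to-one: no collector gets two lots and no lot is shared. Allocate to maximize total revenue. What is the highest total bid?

Max total: $472

Optimal: Costa→Lot E ($179), Mendoza→Lot F ($145), Varga→Lot D ($148) — total 179+145+148 = $472.
Row-greedy (each collector in turn takes its best remaining lot) gives $437, worse by 35.
Next-best assignment: Mendoza→Lot E, Costa→Lot F, Varga→Lot D = $462.
Swapping Varga↔Mendoza (Varga→Lot F $100, Mendoza→Lot D $92) loses 101.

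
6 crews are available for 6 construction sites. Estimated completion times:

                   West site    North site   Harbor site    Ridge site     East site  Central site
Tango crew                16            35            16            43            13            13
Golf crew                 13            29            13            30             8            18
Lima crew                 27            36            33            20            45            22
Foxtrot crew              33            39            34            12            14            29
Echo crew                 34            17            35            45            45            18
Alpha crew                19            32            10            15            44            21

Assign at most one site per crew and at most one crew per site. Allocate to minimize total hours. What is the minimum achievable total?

Optimal: Tango crew→West site (16 hours), Golf crew→East site (8 hours), Lima crew→Central site (22 hours), Foxtrot crew→Ridge site (12 hours), Echo crew→North site (17 hours), Alpha crew→Harbor site (10 hours) — total 16+8+22+12+17+10 = 85 hours.
Row-greedy (each crew in turn takes its cheapest remaining site) gives 102 hours, worse by 17.
Next-best assignment: Tango crew→East site, Golf crew→West site, Lima crew→Central site, Foxtrot crew→Ridge site, Echo crew→North site, Alpha crew→Harbor site = 87 hours.
Swapping Lima crew↔Alpha crew (Lima crew→Harbor site 33 hours, Alpha crew→Central site 21 hours) adds 22.

Minimum total: 85 hours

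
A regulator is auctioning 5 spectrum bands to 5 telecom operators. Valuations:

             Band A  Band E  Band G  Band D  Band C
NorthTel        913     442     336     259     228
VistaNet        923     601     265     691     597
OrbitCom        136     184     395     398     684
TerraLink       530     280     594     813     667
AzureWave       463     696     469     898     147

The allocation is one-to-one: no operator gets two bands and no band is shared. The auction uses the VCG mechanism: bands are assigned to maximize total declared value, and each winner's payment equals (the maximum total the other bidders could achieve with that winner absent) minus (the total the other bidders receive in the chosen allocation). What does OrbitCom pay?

OrbitCom pays $73M.

Efficient allocation: NorthTel→Band A ($913M), VistaNet→Band E ($601M), OrbitCom→Band C ($684M), TerraLink→Band G ($594M), AzureWave→Band D ($898M); total welfare W = $3690M.
OrbitCom receives Band C at value $684M, so the others get W − 684 = $3006M.
Without OrbitCom: best allocation of the remaining 4 bidders over all 5 bands is NorthTel→Band A ($913M), VistaNet→Band E ($601M), TerraLink→Band C ($667M), AzureWave→Band D ($898M), total $3079M.
VCG payment = (others' best without OrbitCom) − (others' welfare with OrbitCom) = 3079 − 3006 = $73M.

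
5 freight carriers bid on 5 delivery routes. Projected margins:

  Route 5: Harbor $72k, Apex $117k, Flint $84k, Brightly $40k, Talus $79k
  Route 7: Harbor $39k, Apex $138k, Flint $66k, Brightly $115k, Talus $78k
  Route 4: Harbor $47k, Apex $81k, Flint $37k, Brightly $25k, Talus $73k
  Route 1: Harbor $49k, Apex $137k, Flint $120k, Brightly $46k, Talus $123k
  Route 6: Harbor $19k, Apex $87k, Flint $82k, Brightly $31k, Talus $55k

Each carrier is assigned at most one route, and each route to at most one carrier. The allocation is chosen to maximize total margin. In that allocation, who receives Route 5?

Apex receives Route 5.

Optimal: Harbor→Route 4 ($47k), Apex→Route 5 ($117k), Flint→Route 6 ($82k), Brightly→Route 7 ($115k), Talus→Route 1 ($123k) — total 47+117+82+115+123 = $484k.
Row-greedy (each carrier in turn takes its best remaining route) gives $434k, worse by 50.
Apex's own top route is Route 7 ($138k), but forcing Apex→Route 7 and reassigning the rest optimally gives only $440k — worse by 44.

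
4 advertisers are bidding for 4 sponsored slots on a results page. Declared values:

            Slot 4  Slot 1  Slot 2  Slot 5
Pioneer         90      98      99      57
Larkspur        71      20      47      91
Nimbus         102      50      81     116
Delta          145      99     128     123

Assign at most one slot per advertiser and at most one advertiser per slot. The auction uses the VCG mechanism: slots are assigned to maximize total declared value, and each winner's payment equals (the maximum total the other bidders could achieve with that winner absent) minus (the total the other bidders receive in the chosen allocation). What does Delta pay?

Delta pays $1.

Efficient allocation: Pioneer→Slot 1 ($98), Larkspur→Slot 5 ($91), Nimbus→Slot 4 ($102), Delta→Slot 2 ($128); total welfare W = $419.
Delta receives Slot 2 at value $128, so the others get W − 128 = $291.
Without Delta: best allocation of the remaining 3 bidders over all 4 slots is Pioneer→Slot 2 ($99), Larkspur→Slot 5 ($91), Nimbus→Slot 4 ($102), total $292.
VCG payment = (others' best without Delta) − (others' welfare with Delta) = 292 − 291 = $1.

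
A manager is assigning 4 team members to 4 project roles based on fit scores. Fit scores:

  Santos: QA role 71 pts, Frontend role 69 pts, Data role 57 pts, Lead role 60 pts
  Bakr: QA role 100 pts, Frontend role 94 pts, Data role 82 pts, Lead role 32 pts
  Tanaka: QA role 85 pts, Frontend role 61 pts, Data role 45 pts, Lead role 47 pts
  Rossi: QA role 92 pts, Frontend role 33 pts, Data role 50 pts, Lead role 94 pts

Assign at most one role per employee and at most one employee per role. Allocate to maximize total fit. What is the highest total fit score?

Maximum total: 330 pts

Optimal: Santos→Frontend role (69 pts), Bakr→Data role (82 pts), Tanaka→QA role (85 pts), Rossi→Lead role (94 pts) — total 69+82+85+94 = 330 pts.
Max-entry greedy (repeatedly take the single best remaining cell) gives 308 pts, worse by 22.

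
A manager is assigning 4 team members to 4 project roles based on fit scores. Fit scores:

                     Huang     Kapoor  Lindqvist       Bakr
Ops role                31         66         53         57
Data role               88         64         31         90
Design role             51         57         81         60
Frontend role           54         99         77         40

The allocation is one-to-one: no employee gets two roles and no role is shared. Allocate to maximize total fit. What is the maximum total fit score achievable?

Max total: 325 pts

Treat this as an assignment problem: match each employee to one role.
Optimal: Huang→Data role (88 pts), Kapoor→Frontend role (99 pts), Lindqvist→Design role (81 pts), Bakr→Ops role (57 pts) — total 88+99+81+57 = 325 pts.
Column-greedy (each role in turn goes to its best remaining employee) gives 291 pts, worse by 34.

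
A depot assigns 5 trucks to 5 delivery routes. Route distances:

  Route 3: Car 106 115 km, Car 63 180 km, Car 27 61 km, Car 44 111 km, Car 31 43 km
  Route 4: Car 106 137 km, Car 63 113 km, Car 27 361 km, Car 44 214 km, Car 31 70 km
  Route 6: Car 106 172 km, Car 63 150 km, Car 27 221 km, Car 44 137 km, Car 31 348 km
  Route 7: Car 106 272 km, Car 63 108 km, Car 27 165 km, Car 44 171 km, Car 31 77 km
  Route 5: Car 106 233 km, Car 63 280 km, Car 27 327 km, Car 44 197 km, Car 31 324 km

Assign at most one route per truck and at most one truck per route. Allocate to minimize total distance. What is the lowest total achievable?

Minimum total: 608 km

Optimal: Car 106→Route 6 (172 km), Car 63→Route 7 (108 km), Car 27→Route 3 (61 km), Car 44→Route 5 (197 km), Car 31→Route 4 (70 km) — total 172+108+61+197+70 = 608 km.
Row-greedy (each truck in turn takes its cheapest remaining route) gives 711 km, worse by 103.
Swapping Car 63↔Car 106 (Car 63→Route 6 150 km, Car 106→Route 7 272 km) adds 142.
No other one-to-one assignment undercuts 608 km.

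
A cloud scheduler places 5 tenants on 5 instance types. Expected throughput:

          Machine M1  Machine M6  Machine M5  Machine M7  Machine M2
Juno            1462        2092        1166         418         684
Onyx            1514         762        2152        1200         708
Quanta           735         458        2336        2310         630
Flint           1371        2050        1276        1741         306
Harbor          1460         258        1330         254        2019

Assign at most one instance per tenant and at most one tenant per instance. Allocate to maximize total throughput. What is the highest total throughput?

This is a one-to-one assignment (maximum-weight bipartite matching).
Optimal: Juno→Machine M1 (1462 ops/s), Onyx→Machine M5 (2152 ops/s), Quanta→Machine M7 (2310 ops/s), Flint→Machine M6 (2050 ops/s), Harbor→Machine M2 (2019 ops/s) — total 1462+2152+2310+2050+2019 = 9993 ops/s.
Column-greedy (each instance in turn goes to its best remaining tenant) gives 9702 ops/s, worse by 291.
Next-best assignment: Juno→Machine M6, Onyx→Machine M5, Quanta→Machine M7, Flint→Machine M1, Harbor→Machine M2 = 9944 ops/s.
Checked against all permutations: 9993 ops/s is optimal.

Maximum total: 9993 ops/s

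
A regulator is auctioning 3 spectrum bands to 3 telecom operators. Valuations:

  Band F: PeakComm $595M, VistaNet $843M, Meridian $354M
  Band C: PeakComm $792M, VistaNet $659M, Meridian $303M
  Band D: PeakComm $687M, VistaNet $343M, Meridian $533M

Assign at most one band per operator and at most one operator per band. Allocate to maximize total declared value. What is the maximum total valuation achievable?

Optimal: PeakComm→Band C ($792M), VistaNet→Band F ($843M), Meridian→Band D ($533M) — total 792+843+533 = $2168M.
Next-best assignment: PeakComm→Band D, VistaNet→Band F, Meridian→Band C = $1833M.
Swapping PeakComm↔VistaNet (PeakComm→Band F $595M, VistaNet→Band C $659M) loses 381.

Maximum total: $2168M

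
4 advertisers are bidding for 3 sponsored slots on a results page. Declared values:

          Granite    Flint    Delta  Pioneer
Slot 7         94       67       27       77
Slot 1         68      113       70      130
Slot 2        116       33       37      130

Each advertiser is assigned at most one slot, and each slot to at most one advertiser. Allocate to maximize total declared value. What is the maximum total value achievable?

Maximum total: $337

Optimal: Granite→Slot 7 ($94), Flint→Slot 1 ($113), Pioneer→Slot 2 ($130) — total 94+113+130 = $337.
Max-entry greedy (repeatedly take the single best remaining cell) gives $313, worse by 24.
Next-best assignment: Flint→Slot 7, Pioneer→Slot 1, Granite→Slot 2 = $313.
Swapping Flint↔Granite (Flint→Slot 7 $67, Granite→Slot 1 $68) loses 72.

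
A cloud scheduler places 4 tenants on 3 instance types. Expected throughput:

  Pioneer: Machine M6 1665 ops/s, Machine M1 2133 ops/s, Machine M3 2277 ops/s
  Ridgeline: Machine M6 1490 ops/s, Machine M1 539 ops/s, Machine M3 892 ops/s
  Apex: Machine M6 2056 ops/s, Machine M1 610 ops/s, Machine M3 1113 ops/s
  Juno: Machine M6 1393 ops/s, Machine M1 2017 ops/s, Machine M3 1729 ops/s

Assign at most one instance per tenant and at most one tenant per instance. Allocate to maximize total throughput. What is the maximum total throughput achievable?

Optimal: Apex→Machine M6 (2056 ops/s), Juno→Machine M1 (2017 ops/s), Pioneer→Machine M3 (2277 ops/s) — total 2056+2017+2277 = 6350 ops/s.
Row-greedy (each tenant in turn takes its best remaining instance) gives 4377 ops/s, worse by 1973.
Next-best assignment: Apex→Machine M6, Pioneer→Machine M1, Juno→Machine M3 = 5918 ops/s.
Checked against all permutations: 6350 ops/s is optimal.

Max total: 6350 ops/s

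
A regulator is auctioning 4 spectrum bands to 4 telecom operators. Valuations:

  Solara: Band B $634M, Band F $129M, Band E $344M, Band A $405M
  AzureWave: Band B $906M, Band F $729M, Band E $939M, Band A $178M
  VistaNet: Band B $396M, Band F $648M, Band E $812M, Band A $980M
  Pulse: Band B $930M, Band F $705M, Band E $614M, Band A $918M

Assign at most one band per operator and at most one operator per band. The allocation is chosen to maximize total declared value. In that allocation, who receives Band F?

Treat this as an assignment problem: match each operator to one band.
Optimal: Solara→Band B ($634M), AzureWave→Band E ($939M), VistaNet→Band A ($980M), Pulse→Band F ($705M) — total 634+939+980+705 = $3258M.
Max-entry greedy (repeatedly take the single best remaining cell) gives $2978M, worse by 280.
Next-best assignment: Solara→Band B, AzureWave→Band E, VistaNet→Band F, Pulse→Band A = $3139M.
Pulse's own top band is Band B ($930M), but forcing Pulse→Band B and reassigning the rest optimally gives only $2983M — worse by 275.

Pulse receives Band F.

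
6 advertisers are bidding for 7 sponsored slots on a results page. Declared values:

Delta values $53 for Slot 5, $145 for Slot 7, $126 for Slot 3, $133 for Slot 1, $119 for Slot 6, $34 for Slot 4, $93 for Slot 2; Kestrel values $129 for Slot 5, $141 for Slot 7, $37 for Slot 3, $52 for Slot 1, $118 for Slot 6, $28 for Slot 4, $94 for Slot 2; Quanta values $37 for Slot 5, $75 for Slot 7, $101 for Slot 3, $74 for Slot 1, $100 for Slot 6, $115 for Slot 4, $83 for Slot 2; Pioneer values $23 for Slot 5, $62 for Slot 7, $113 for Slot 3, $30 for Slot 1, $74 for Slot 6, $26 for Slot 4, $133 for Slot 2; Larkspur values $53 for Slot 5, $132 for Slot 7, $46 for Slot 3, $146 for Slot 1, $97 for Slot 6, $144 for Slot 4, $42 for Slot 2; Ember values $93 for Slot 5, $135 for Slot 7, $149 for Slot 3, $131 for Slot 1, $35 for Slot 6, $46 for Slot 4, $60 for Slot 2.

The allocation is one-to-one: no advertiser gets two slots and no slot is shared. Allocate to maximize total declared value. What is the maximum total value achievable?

Maximum total: $817

This is a one-to-one assignment (maximum-weight bipartite matching).
Optimal: Delta→Slot 7 ($145), Kestrel→Slot 5 ($129), Quanta→Slot 4 ($115), Pioneer→Slot 2 ($133), Larkspur→Slot 1 ($146), Ember→Slot 3 ($149) — total 145+129+115+133+146+149 = $817.
Column-greedy (each slot in turn goes to its best remaining advertiser) gives $695, worse by 122.
Swapping Ember↔Pioneer (Ember→Slot 2 $60, Pioneer→Slot 3 $113) loses 109.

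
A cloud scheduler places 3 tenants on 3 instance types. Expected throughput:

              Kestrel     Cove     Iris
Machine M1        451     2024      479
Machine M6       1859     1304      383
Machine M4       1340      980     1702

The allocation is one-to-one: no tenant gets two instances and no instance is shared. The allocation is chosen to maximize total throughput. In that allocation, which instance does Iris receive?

Optimal: Kestrel→Machine M6 (1859 ops/s), Cove→Machine M1 (2024 ops/s), Iris→Machine M4 (1702 ops/s) — total 1859+2024+1702 = 5585 ops/s.
Checked against all permutations: 5585 ops/s is optimal.

Iris receives Machine M4.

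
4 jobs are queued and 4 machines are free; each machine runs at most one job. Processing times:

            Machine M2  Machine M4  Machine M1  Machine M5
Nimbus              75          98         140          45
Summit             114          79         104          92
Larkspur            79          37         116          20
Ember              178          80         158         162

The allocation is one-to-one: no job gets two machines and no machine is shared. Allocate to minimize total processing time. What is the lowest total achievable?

Optimal: Nimbus→Machine M2 (75 min), Summit→Machine M1 (104 min), Larkspur→Machine M5 (20 min), Ember→Machine M4 (80 min) — total 75+104+20+80 = 279 min.
Column-greedy (each machine in turn goes to its cheapest remaining job) gives 378 min, worse by 99.

Min total: 279 min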